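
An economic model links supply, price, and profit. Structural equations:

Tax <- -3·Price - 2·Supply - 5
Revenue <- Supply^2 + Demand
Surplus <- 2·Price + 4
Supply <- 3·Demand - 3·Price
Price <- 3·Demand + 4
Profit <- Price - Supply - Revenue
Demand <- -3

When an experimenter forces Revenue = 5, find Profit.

Under do(Revenue=5), the mechanism Revenue <- Supply^2 + Demand is discarded; Revenue is fixed at 5.
Price = 3·Demand + 4  [with Demand=-3]  = -5
Supply = 3·Demand - 3·Price  [with Demand=-3, Price=-5]  = 6
Profit = Price - Supply - Revenue  [with Price=-5, Supply=6, Revenue=5]  = -16

-16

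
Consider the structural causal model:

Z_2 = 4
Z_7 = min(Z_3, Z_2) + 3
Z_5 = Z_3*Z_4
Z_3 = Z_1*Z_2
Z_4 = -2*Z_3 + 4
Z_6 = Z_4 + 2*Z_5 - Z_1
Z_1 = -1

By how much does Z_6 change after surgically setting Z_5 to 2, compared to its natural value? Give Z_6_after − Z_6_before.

The intervention breaks the incoming arrows to Z_5: Z_5 = Z_3*Z_4 no longer applies, and Z_5 = 2.
Z_3 = Z_1*Z_2  [with Z_1=-1, Z_2=4]  = -4
Z_4 = -2*Z_3 + 4  [with Z_3=-4]  = 12
Z_6 = Z_4 + 2*Z_5 - Z_1  [with Z_4=12, Z_5=2, Z_1=-1]  = 17
Without intervention: Z_3 = Z_1*Z_2  [with Z_1=-1, Z_2=4]  = -4; Z_4 = -2*Z_3 + 4  [with Z_3=-4]  = 12; Z_5 = Z_3*Z_4  [with Z_3=-4, Z_4=12]  = -48; Z_6 = Z_4 + 2*Z_5 - Z_1  [with Z_4=12, Z_5=-48, Z_1=-1]  = -83.
Change = 17 − (-83) = 100.

100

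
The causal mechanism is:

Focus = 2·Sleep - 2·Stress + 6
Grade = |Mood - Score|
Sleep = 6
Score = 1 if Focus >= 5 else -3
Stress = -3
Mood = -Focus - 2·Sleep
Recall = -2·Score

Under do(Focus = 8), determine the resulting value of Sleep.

Under do(Focus=8), the mechanism Focus = 2·Sleep - 2·Stress + 6 is discarded; Focus is fixed at 8.
Sleep is not downstream of the intervention, so its value is determined by the original equations.

6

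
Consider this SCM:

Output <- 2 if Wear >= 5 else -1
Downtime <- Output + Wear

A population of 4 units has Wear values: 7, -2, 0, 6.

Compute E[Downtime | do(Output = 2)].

4.75

Every unit gets Output=2 under the intervention. Downtime values become 9, 0, 2, 8; E[Downtime|do(Output=2)] = 4.75.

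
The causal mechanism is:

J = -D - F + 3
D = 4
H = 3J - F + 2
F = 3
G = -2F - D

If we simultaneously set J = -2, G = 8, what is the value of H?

The joint intervention fixes J = -2, G = 8, removing each variable's own equation.
H = 3J - F + 2  [with J=-2, F=3]  = -7

-7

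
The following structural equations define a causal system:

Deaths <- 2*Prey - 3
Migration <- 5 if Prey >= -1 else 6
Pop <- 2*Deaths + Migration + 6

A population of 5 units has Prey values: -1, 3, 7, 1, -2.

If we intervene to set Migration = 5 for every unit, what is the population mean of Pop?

11.4

Under do(Migration=5), Migration's equation is replaced by Migration=5 for every unit. Per-unit Pop: 1, 17, 33, 9, -3. Mean = 11.4.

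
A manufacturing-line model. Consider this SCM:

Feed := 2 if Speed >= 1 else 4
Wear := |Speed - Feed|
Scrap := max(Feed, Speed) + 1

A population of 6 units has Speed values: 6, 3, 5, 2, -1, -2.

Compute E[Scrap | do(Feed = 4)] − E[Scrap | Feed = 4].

0.5

The intervention sets Feed=4 in all 6 units regardless of Speed. Recomputing Scrap per unit gives 7, 5, 6, 5, 5, 5; average 5.5.
E[Scrap|Feed=4] averages over only the 2 units with Feed=4 (Speed = -1, -2): Scrap = 5, 5, mean 5.
Difference = 5.5 − 5 = 0.5.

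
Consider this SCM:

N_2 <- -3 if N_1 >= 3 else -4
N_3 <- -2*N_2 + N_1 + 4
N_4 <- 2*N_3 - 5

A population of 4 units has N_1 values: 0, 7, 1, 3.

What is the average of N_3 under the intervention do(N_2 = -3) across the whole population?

12.75

The intervention sets N_2=-3 in all 4 units regardless of N_1. Recomputing N_3 per unit gives 10, 17, 11, 13; average 12.75.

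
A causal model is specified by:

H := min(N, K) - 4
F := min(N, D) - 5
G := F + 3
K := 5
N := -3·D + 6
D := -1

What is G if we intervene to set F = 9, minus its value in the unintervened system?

15

The intervention breaks the incoming arrows to F: F := min(N, D) - 5 no longer applies, and F = 9.
G = F + 3  [with F=9]  = 12
Without intervention: N = -3·D + 6  [with D=-1]  = 9; F = min(N, D) - 5  [with N=9, D=-1]  = -6; G = F + 3  [with F=-6]  = -3.
Change = 12 − (-3) = 15.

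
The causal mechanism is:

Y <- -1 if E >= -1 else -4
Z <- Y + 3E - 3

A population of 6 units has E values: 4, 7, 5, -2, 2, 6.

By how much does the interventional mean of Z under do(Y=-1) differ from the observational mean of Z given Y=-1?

-3.4

The intervention sets Y=-1 in all 6 units regardless of E. Recomputing Z per unit gives 8, 17, 11, -10, 2, 14; average 7.
Conditioning on Y=-1 selects the 5 unit(s) with E ∈ {4, 7, 5, 2, 6}. Their Z values: 8, 17, 11, 2, 14. Mean = 10.4.
Difference = 7 − 10.4 = -3.4.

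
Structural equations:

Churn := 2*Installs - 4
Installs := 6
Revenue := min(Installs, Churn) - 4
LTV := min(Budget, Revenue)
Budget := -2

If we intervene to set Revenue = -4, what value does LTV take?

-4

Intervening sets Revenue = -4 and removes its equation (Revenue := min(Installs, Churn) - 4).
LTV = min(Budget, Revenue)  [with Budget=-2, Revenue=-4]  = -4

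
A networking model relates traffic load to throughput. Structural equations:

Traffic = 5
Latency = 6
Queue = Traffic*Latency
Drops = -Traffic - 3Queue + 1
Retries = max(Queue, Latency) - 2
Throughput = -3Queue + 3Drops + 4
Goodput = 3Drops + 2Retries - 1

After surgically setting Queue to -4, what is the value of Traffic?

Under do(Queue=-4), the mechanism Queue = Traffic*Latency is discarded; Queue is fixed at -4.
Traffic is not downstream of the intervention, so its value is determined by the original equations.

5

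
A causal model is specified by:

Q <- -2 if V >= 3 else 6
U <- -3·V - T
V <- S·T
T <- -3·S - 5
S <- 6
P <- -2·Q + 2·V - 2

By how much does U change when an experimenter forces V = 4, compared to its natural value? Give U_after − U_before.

The intervention breaks the incoming arrows to V: V <- S·T no longer applies, and V = 4.
T = -3·S - 5  [with S=6]  = -23
U = -3·V - T  [with V=4, T=-23]  = 11
Without intervention: T = -3·S - 5  [with S=6]  = -23; V = S·T  [with S=6, T=-23]  = -138; U = -3·V - T  [with V=-138, T=-23]  = 437.
Change = 11 − 437 = -426.

-426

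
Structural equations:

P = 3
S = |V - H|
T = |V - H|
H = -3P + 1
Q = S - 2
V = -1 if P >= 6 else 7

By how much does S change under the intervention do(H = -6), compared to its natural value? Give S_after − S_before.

-2

The intervention breaks the incoming arrows to H: H = -3P + 1 no longer applies, and H = -6.
V = -1 if P >= 6 else 7  [with P=3]  = 7
S = |V - H|  [with V=7, H=-6]  = 13
Without intervention: V = -1 if P >= 6 else 7  [with P=3]  = 7; H = -3P + 1  [with P=3]  = -8; S = |V - H|  [with V=7, H=-8]  = 15.
Change = 13 − 15 = -2.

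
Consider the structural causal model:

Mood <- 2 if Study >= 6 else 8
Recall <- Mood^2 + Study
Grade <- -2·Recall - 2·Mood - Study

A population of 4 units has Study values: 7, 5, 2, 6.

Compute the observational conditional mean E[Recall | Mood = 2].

10.5

E[Recall|Mood=2] averages over only the 2 units with Mood=2 (Study = 7, 6): Recall = 11, 10, mean 10.5.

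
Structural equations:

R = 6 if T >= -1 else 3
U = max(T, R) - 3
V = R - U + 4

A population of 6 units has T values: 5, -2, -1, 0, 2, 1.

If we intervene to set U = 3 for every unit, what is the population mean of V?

6.5

The intervention sets U=3 in all 6 units regardless of T. Recomputing V per unit gives 7, 4, 7, 7, 7, 7; average 6.5.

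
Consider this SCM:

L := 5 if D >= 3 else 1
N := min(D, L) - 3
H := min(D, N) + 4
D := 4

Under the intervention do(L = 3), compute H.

4

Under do(L=3), the mechanism L := 5 if D >= 3 else 1 is discarded; L is fixed at 3.
N = min(D, L) - 3  [with D=4, L=3]  = 0
H = min(D, N) + 4  [with D=4, N=0]  = 4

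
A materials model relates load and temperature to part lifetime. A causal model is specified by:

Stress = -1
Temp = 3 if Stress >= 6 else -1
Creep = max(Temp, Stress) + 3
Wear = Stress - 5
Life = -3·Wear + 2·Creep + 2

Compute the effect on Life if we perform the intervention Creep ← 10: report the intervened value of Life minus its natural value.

do(Creep=10) replaces the equation Creep = max(Temp, Stress) + 3 with the constant Creep = 10.
Wear = Stress - 5  [with Stress=-1]  = -6
Life = -3·Wear + 2·Creep + 2  [with Wear=-6, Creep=10]  = 40
Without intervention: Temp = 3 if Stress >= 6 else -1  [with Stress=-1]  = -1; Creep = max(Temp, Stress) + 3  [with Temp=-1, Stress=-1]  = 2; Wear = Stress - 5  [with Stress=-1]  = -6; Life = -3·Wear + 2·Creep + 2  [with Wear=-6, Creep=2]  = 24.
Change = 40 − 24 = 16.

16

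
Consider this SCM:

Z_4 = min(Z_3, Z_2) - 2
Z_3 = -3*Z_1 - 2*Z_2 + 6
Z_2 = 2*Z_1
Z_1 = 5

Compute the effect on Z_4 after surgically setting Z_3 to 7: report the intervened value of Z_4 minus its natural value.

The intervention breaks the incoming arrows to Z_3: Z_3 = -3*Z_1 - 2*Z_2 + 6 no longer applies, and Z_3 = 7.
Z_2 = 2*Z_1  [with Z_1=5]  = 10
Z_4 = min(Z_3, Z_2) - 2  [with Z_3=7, Z_2=10]  = 5
Without intervention: Z_2 = 2*Z_1  [with Z_1=5]  = 10; Z_3 = -3*Z_1 - 2*Z_2 + 6  [with Z_1=5, Z_2=10]  = -29; Z_4 = min(Z_3, Z_2) - 2  [with Z_3=-29, Z_2=10]  = -31.
Change = 5 − (-31) = 36.

36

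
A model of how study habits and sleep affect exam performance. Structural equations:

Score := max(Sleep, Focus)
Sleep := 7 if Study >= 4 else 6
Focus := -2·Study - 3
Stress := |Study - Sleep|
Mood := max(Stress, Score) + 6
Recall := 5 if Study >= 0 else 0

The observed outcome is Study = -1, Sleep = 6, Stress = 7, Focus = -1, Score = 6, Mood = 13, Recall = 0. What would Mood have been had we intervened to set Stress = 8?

14

The intervention breaks the incoming arrows to Stress: Stress := |Study - Sleep| no longer applies, and Stress = 8.
Sleep = 7 if Study >= 4 else 6  [with Study=-1]  = 6
Focus = -2·Study - 3  [with Study=-1]  = -1
Score = max(Sleep, Focus)  [with Sleep=6, Focus=-1]  = 6
Mood = max(Stress, Score) + 6  [with Stress=8, Score=6]  = 14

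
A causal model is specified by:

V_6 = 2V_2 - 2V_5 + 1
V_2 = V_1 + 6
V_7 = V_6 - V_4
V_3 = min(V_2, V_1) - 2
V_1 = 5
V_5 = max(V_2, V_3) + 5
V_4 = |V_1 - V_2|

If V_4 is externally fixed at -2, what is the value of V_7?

-7

The intervention breaks the incoming arrows to V_4: V_4 = |V_1 - V_2| no longer applies, and V_4 = -2.
V_2 = V_1 + 6  [with V_1=5]  = 11
V_3 = min(V_2, V_1) - 2  [with V_2=11, V_1=5]  = 3
V_5 = max(V_2, V_3) + 5  [with V_2=11, V_3=3]  = 16
V_6 = 2V_2 - 2V_5 + 1  [with V_2=11, V_5=16]  = -9
V_7 = V_6 - V_4  [with V_6=-9, V_4=-2]  = -7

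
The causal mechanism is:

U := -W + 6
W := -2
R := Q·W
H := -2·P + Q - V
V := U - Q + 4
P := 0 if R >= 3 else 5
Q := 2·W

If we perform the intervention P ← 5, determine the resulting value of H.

Intervening sets P = 5 and removes its equation (P := 0 if R >= 3 else 5).
U = -W + 6  [with W=-2]  = 8
Q = 2·W  [with W=-2]  = -4
V = U - Q + 4  [with U=8, Q=-4]  = 16
H = -2·P + Q - V  [with P=5, Q=-4, V=16]  = -30

-30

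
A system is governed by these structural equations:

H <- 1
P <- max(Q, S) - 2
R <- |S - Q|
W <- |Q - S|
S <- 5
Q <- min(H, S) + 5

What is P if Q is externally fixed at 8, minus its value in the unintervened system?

2

The intervention breaks the incoming arrows to Q: Q <- min(H, S) + 5 no longer applies, and Q = 8.
P = max(Q, S) - 2  [with Q=8, S=5]  = 6
Without intervention: Q = min(H, S) + 5  [with H=1, S=5]  = 6; P = max(Q, S) - 2  [with Q=6, S=5]  = 4.
Change = 6 − 4 = 2.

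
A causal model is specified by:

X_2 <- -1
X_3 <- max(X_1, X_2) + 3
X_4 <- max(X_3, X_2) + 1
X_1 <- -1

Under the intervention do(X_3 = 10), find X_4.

11

The intervention breaks the incoming arrows to X_3: X_3 <- max(X_1, X_2) + 3 no longer applies, and X_3 = 10.
X_4 = max(X_3, X_2) + 1  [with X_3=10, X_2=-1]  = 11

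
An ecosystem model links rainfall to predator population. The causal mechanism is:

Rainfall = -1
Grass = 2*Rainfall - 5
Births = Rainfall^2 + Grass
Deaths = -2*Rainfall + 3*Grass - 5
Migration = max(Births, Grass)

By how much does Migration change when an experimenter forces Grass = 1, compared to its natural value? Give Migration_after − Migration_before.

8

do(Grass=1) replaces the equation Grass = 2*Rainfall - 5 with the constant Grass = 1.
Births = Rainfall^2 + Grass  [with Rainfall=-1, Grass=1]  = 2
Migration = max(Births, Grass)  [with Births=2, Grass=1]  = 2
Without intervention: Grass = 2*Rainfall - 5  [with Rainfall=-1]  = -7; Births = Rainfall^2 + Grass  [with Rainfall=-1, Grass=-7]  = -6; Migration = max(Births, Grass)  [with Births=-6, Grass=-7]  = -6.
Change = 2 − (-6) = 8.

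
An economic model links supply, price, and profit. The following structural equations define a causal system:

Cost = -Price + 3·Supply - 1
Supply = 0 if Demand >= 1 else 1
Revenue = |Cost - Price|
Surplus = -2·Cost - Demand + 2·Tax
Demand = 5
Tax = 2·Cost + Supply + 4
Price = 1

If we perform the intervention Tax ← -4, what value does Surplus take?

-9

Intervening sets Tax = -4 and removes its equation (Tax = 2·Cost + Supply + 4).
Supply = 0 if Demand >= 1 else 1  [with Demand=5]  = 0
Cost = -Price + 3·Supply - 1  [with Price=1, Supply=0]  = -2
Surplus = -2·Cost - Demand + 2·Tax  [with Cost=-2, Demand=5, Tax=-4]  = -9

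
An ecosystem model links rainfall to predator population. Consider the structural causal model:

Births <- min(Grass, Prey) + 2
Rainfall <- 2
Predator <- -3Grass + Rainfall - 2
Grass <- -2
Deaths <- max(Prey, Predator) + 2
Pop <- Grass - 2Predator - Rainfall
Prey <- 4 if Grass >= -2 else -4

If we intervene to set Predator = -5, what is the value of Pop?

The intervention breaks the incoming arrows to Predator: Predator <- -3Grass + Rainfall - 2 no longer applies, and Predator = -5.
Pop = Grass - 2Predator - Rainfall  [with Grass=-2, Predator=-5, Rainfall=2]  = 6

6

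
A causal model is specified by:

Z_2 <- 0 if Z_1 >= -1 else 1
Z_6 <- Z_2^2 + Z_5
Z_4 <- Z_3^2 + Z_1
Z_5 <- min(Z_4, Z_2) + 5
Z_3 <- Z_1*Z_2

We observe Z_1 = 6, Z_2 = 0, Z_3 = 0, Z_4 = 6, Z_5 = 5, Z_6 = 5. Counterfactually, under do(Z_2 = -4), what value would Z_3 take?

The intervention breaks the incoming arrows to Z_2: Z_2 <- 0 if Z_1 >= -1 else 1 no longer applies, and Z_2 = -4.
Z_3 = Z_1*Z_2  [with Z_1=6, Z_2=-4]  = -24

-24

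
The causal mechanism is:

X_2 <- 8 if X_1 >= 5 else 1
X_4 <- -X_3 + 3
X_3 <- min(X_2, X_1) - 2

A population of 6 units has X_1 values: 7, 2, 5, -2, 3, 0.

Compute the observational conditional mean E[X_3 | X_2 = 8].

E[X_3|X_2=8] averages over only the 2 units with X_2=8 (X_1 = 7, 5): X_3 = 5, 3, mean 4.

4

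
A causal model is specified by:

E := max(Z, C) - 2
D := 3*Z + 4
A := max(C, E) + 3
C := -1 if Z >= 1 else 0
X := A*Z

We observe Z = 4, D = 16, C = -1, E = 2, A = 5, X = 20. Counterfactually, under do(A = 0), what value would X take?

0

The intervention breaks the incoming arrows to A: A := max(C, E) + 3 no longer applies, and A = 0.
X = A*Z  [with A=0, Z=4]  = 0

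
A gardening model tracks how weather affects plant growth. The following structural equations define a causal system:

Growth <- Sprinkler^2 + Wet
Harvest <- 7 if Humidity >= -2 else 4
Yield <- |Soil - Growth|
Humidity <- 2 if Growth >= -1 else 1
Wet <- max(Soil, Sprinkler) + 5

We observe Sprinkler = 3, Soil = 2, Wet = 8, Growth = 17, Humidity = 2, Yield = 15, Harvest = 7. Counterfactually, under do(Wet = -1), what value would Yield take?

The intervention breaks the incoming arrows to Wet: Wet <- max(Soil, Sprinkler) + 5 no longer applies, and Wet = -1.
Growth = Sprinkler^2 + Wet  [with Sprinkler=3, Wet=-1]  = 8
Yield = |Soil - Growth|  [with Soil=2, Growth=8]  = 6

6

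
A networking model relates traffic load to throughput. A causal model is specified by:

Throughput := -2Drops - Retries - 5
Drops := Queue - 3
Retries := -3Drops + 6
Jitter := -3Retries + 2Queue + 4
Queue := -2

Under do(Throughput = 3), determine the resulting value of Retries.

do(Throughput=3) replaces the equation Throughput := -2Drops - Retries - 5 with the constant Throughput = 3.
Retries is not downstream of the intervention, so its value is determined by the original equations.
Drops = Queue - 3  [with Queue=-2]  = -5
Retries = -3Drops + 6  [with Drops=-5]  = 21

21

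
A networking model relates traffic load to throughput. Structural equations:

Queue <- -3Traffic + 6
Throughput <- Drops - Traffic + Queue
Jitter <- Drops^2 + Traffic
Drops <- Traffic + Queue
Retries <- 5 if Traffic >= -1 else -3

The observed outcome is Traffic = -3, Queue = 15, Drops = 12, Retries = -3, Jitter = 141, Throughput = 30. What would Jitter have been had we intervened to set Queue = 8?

do(Queue=8) replaces the equation Queue <- -3Traffic + 6 with the constant Queue = 8.
Drops = Traffic + Queue  [with Traffic=-3, Queue=8]  = 5
Jitter = Drops^2 + Traffic  [with Drops=5, Traffic=-3]  = 22

22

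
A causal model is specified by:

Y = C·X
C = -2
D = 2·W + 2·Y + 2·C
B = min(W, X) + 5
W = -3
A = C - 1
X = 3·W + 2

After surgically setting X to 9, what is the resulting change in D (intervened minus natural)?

-64

The intervention breaks the incoming arrows to X: X = 3·W + 2 no longer applies, and X = 9.
Y = C·X  [with C=-2, X=9]  = -18
D = 2·W + 2·Y + 2·C  [with W=-3, Y=-18, C=-2]  = -46
Without intervention: X = 3·W + 2  [with W=-3]  = -7; Y = C·X  [with C=-2, X=-7]  = 14; D = 2·W + 2·Y + 2·C  [with W=-3, Y=14, C=-2]  = 18.
Change = -46 − 18 = -64.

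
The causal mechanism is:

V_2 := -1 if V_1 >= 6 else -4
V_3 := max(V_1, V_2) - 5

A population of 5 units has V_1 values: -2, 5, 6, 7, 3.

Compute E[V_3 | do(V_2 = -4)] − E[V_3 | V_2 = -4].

1.8

The intervention sets V_2=-4 in all 5 units regardless of V_1. Recomputing V_3 per unit gives -7, 0, 1, 2, -2; average -1.2.
Conditioning on V_2=-4 selects the 3 unit(s) with V_1 ∈ {-2, 5, 3}. Their V_3 values: -7, 0, -2. Mean = -3.
Difference = -1.2 − (-3) = 1.8.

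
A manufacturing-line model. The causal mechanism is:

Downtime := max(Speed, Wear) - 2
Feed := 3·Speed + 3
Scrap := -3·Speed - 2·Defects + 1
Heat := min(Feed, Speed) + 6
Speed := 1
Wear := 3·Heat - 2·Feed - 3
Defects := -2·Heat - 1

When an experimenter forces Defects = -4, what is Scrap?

6

The intervention breaks the incoming arrows to Defects: Defects := -2·Heat - 1 no longer applies, and Defects = -4.
Scrap = -3·Speed - 2·Defects + 1  [with Speed=1, Defects=-4]  = 6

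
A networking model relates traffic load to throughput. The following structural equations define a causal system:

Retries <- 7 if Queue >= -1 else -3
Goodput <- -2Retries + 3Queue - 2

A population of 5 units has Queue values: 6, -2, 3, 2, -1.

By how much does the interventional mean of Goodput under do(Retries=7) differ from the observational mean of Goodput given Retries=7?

do(Retries=7) breaks Retries's dependence on Queue. With Retries=7 fixed, Goodput across the units is 2, -22, -7, -10, -19, mean -11.2.
Conditioning on Retries=7 selects the 4 unit(s) with Queue ∈ {6, 3, 2, -1}. Their Goodput values: 2, -7, -10, -19. Mean = -8.5.
Difference = -11.2 − (-8.5) = -2.7.

-2.7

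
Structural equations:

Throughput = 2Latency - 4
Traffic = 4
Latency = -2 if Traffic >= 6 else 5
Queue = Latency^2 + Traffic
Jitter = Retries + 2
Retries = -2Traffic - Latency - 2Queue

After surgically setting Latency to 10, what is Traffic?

Under do(Latency=10), the mechanism Latency = -2 if Traffic >= 6 else 5 is discarded; Latency is fixed at 10.
Traffic is not downstream of the intervention, so its value is determined by the original equations.

4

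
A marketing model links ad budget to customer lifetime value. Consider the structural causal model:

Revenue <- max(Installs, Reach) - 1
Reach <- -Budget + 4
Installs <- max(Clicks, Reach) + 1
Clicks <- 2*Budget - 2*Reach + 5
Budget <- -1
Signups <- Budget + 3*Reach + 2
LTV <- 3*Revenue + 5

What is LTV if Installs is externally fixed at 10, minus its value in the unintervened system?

12

The intervention breaks the incoming arrows to Installs: Installs <- max(Clicks, Reach) + 1 no longer applies, and Installs = 10.
Reach = -Budget + 4  [with Budget=-1]  = 5
Revenue = max(Installs, Reach) - 1  [with Installs=10, Reach=5]  = 9
LTV = 3*Revenue + 5  [with Revenue=9]  = 32
Without intervention: Reach = -Budget + 4  [with Budget=-1]  = 5; Clicks = 2*Budget - 2*Reach + 5  [with Budget=-1, Reach=5]  = -7; Installs = max(Clicks, Reach) + 1  [with Clicks=-7, Reach=5]  = 6; Revenue = max(Installs, Reach) - 1  [with Installs=6, Reach=5]  = 5; LTV = 3*Revenue + 5  [with Revenue=5]  = 20.
Change = 32 − 20 = 12.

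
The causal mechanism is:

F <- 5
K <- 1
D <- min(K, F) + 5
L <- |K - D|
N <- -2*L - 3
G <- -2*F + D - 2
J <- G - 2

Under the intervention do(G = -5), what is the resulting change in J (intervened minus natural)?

1

Intervening sets G = -5 and removes its equation (G <- -2*F + D - 2).
J = G - 2  [with G=-5]  = -7
Without intervention: D = min(K, F) + 5  [with K=1, F=5]  = 6; G = -2*F + D - 2  [with F=5, D=6]  = -6; J = G - 2  [with G=-6]  = -8.
Change = -7 − (-8) = 1.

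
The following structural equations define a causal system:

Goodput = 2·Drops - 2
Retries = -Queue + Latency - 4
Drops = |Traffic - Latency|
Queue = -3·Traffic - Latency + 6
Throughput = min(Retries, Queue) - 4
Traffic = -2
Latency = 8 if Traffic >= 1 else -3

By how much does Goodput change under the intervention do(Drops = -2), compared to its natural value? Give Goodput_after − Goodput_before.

-6

The intervention breaks the incoming arrows to Drops: Drops = |Traffic - Latency| no longer applies, and Drops = -2.
Goodput = 2·Drops - 2  [with Drops=-2]  = -6
Without intervention: Latency = 8 if Traffic >= 1 else -3  [with Traffic=-2]  = -3; Drops = |Traffic - Latency|  [with Traffic=-2, Latency=-3]  = 1; Goodput = 2·Drops - 2  [with Drops=1]  = 0.
Change = -6 − 0 = -6.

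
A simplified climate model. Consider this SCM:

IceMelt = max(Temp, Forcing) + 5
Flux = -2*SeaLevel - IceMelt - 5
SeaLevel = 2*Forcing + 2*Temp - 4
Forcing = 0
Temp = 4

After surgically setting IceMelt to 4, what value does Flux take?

do(IceMelt=4) replaces the equation IceMelt = max(Temp, Forcing) + 5 with the constant IceMelt = 4.
SeaLevel = 2*Forcing + 2*Temp - 4  [with Forcing=0, Temp=4]  = 4
Flux = -2*SeaLevel - IceMelt - 5  [with SeaLevel=4, IceMelt=4]  = -17

-17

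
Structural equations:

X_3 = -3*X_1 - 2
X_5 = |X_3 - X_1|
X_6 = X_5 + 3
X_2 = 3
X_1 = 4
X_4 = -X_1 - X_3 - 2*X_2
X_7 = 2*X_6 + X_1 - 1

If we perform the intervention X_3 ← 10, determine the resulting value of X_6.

9

The intervention breaks the incoming arrows to X_3: X_3 = -3*X_1 - 2 no longer applies, and X_3 = 10.
X_5 = |X_3 - X_1|  [with X_3=10, X_1=4]  = 6
X_6 = X_5 + 3  [with X_5=6]  = 9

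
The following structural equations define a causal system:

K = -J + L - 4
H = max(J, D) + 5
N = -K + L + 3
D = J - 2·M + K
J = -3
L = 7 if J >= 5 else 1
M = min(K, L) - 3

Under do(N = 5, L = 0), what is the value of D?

The joint intervention fixes N = 5, L = 0, removing each variable's own equation.
K = -J + L - 4  [with J=-3, L=0]  = -1
M = min(K, L) - 3  [with K=-1, L=0]  = -4
D = J - 2·M + K  [with J=-3, M=-4, K=-1]  = 4

4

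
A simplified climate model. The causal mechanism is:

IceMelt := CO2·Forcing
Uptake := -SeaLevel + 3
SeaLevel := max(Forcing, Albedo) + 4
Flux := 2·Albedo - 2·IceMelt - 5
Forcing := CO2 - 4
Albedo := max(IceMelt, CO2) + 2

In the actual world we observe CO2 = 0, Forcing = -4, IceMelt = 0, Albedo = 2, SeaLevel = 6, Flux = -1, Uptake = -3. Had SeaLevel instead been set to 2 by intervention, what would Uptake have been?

Under do(SeaLevel=2), the mechanism SeaLevel := max(Forcing, Albedo) + 4 is discarded; SeaLevel is fixed at 2.
Uptake = -SeaLevel + 3  [with SeaLevel=2]  = 1

1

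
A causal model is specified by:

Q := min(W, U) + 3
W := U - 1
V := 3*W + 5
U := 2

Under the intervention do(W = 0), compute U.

Under do(W=0), the mechanism W := U - 1 is discarded; W is fixed at 0.
U is not downstream of the intervention, so its value is determined by the original equations.

2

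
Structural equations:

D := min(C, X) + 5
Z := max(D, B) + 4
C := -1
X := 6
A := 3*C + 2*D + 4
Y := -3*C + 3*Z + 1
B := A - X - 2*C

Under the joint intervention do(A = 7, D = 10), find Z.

The joint intervention fixes A = 7, D = 10, removing each variable's own equation.
B = A - X - 2*C  [with A=7, X=6, C=-1]  = 3
Z = max(D, B) + 4  [with D=10, B=3]  = 14

14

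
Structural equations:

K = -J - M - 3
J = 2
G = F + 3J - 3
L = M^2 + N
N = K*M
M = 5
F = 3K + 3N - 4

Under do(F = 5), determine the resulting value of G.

8

Intervening sets F = 5 and removes its equation (F = 3K + 3N - 4).
G = F + 3J - 3  [with F=5, J=2]  = 8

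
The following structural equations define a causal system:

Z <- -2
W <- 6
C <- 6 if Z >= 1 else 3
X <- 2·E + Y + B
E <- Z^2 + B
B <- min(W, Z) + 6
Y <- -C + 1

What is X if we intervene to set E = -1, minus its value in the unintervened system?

-18

Intervening sets E = -1 and removes its equation (E <- Z^2 + B).
B = min(W, Z) + 6  [with W=6, Z=-2]  = 4
C = 6 if Z >= 1 else 3  [with Z=-2]  = 3
Y = -C + 1  [with C=3]  = -2
X = 2·E + Y + B  [with E=-1, Y=-2, B=4]  = 0
Without intervention: B = min(W, Z) + 6  [with W=6, Z=-2]  = 4; C = 6 if Z >= 1 else 3  [with Z=-2]  = 3; Y = -C + 1  [with C=3]  = -2; E = Z^2 + B  [with Z=-2, B=4]  = 8; X = 2·E + Y + B  [with E=8, Y=-2, B=4]  = 18.
Change = 0 − 18 = -18.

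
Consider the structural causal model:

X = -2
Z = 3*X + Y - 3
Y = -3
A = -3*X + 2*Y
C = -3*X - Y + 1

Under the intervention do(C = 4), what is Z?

do(C=4) replaces the equation C = -3*X - Y + 1 with the constant C = 4.
Z is not downstream of the intervention, so its value is determined by the original equations.
Z = 3*X + Y - 3  [with X=-2, Y=-3]  = -12

-12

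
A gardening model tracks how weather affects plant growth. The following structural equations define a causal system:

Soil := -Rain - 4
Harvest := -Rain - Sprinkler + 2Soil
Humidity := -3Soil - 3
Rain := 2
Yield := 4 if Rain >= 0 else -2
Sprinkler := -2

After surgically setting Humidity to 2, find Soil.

Under do(Humidity=2), the mechanism Humidity := -3Soil - 3 is discarded; Humidity is fixed at 2.
Since Soil is not a descendant of the intervened variable, it is unaffected.
Soil = -Rain - 4  [with Rain=2]  = -6

-6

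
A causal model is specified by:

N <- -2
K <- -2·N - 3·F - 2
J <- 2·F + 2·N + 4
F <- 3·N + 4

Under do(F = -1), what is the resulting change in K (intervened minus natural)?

Under do(F=-1), the mechanism F <- 3·N + 4 is discarded; F is fixed at -1.
K = -2·N - 3·F - 2  [with N=-2, F=-1]  = 5
Without intervention: F = 3·N + 4  [with N=-2]  = -2; K = -2·N - 3·F - 2  [with N=-2, F=-2]  = 8.
Change = 5 − 8 = -3.

-3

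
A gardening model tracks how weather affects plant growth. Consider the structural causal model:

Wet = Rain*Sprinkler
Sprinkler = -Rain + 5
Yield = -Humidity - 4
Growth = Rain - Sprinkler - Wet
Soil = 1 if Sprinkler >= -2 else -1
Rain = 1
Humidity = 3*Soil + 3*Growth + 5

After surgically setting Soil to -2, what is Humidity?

The intervention breaks the incoming arrows to Soil: Soil = 1 if Sprinkler >= -2 else -1 no longer applies, and Soil = -2.
Sprinkler = -Rain + 5  [with Rain=1]  = 4
Wet = Rain*Sprinkler  [with Rain=1, Sprinkler=4]  = 4
Growth = Rain - Sprinkler - Wet  [with Rain=1, Sprinkler=4, Wet=4]  = -7
Humidity = 3*Soil + 3*Growth + 5  [with Soil=-2, Growth=-7]  = -22

-22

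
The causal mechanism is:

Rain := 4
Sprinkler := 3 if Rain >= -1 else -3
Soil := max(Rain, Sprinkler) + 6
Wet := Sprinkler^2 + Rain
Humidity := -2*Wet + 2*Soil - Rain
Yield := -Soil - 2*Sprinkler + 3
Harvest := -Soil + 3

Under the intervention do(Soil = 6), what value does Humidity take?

do(Soil=6) replaces the equation Soil := max(Rain, Sprinkler) + 6 with the constant Soil = 6.
Sprinkler = 3 if Rain >= -1 else -3  [with Rain=4]  = 3
Wet = Sprinkler^2 + Rain  [with Sprinkler=3, Rain=4]  = 13
Humidity = -2*Wet + 2*Soil - Rain  [with Wet=13, Soil=6, Rain=4]  = -18

-18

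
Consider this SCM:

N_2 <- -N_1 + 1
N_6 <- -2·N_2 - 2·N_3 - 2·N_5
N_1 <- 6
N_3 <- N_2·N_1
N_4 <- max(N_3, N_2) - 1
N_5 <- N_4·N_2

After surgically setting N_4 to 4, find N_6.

110

Under do(N_4=4), the mechanism N_4 <- max(N_3, N_2) - 1 is discarded; N_4 is fixed at 4.
N_2 = -N_1 + 1  [with N_1=6]  = -5
N_3 = N_2·N_1  [with N_2=-5, N_1=6]  = -30
N_5 = N_4·N_2  [with N_4=4, N_2=-5]  = -20
N_6 = -2·N_2 - 2·N_3 - 2·N_5  [with N_2=-5, N_3=-30, N_5=-20]  = 110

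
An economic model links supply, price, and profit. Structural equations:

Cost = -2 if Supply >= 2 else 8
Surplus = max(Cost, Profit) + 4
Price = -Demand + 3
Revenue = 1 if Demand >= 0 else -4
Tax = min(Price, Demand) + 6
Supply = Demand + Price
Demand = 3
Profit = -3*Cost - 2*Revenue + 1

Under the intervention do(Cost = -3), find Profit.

8

The intervention breaks the incoming arrows to Cost: Cost = -2 if Supply >= 2 else 8 no longer applies, and Cost = -3.
Revenue = 1 if Demand >= 0 else -4  [with Demand=3]  = 1
Profit = -3*Cost - 2*Revenue + 1  [with Cost=-3, Revenue=1]  = 8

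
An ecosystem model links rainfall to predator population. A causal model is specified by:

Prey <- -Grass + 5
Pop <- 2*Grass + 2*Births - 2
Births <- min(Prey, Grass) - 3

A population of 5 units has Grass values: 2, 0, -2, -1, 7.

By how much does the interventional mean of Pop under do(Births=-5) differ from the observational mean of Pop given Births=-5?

-2.6

Under do(Births=-5), Births's equation is replaced by Births=-5 for every unit. Per-unit Pop: -8, -12, -16, -14, 2. Mean = -9.6.
Observing Births=-5 restricts to units where Births's equation naturally yields -5: Grass ∈ {-2, 7}. In that subpopulation Pop = -16, 2, mean -7.
Difference = -9.6 − (-7) = -2.6.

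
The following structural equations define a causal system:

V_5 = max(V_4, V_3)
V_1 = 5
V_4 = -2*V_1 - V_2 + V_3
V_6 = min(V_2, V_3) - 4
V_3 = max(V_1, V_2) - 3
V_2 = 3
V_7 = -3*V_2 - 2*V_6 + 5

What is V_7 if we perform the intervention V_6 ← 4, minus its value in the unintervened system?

-12

Intervening sets V_6 = 4 and removes its equation (V_6 = min(V_2, V_3) - 4).
V_7 = -3*V_2 - 2*V_6 + 5  [with V_2=3, V_6=4]  = -12
Without intervention: V_3 = max(V_1, V_2) - 3  [with V_1=5, V_2=3]  = 2; V_6 = min(V_2, V_3) - 4  [with V_2=3, V_3=2]  = -2; V_7 = -3*V_2 - 2*V_6 + 5  [with V_2=3, V_6=-2]  = 0.
Change = -12 − 0 = -12.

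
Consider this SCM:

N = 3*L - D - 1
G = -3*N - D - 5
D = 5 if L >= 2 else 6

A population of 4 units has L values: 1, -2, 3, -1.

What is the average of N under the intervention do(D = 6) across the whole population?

-6.25

Under do(D=6), D's equation is replaced by D=6 for every unit. Per-unit N: -4, -13, 2, -10. Mean = -6.25.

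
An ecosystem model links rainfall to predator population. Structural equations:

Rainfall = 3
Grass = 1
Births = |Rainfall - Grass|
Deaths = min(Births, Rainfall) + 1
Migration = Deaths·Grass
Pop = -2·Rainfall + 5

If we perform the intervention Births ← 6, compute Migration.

do(Births=6) replaces the equation Births = |Rainfall - Grass| with the constant Births = 6.
Deaths = min(Births, Rainfall) + 1  [with Births=6, Rainfall=3]  = 4
Migration = Deaths·Grass  [with Deaths=4, Grass=1]  = 4

4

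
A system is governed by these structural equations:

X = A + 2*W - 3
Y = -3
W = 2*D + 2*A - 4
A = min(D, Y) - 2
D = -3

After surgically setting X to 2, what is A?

-5

do(X=2) replaces the equation X = A + 2*W - 3 with the constant X = 2.
A is not downstream of the intervention, so its value is determined by the original equations.
A = min(D, Y) - 2  [with D=-3, Y=-3]  = -5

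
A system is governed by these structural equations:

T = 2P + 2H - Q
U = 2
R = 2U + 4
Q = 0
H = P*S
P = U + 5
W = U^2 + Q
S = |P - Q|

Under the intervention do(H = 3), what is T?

Intervening sets H = 3 and removes its equation (H = P*S).
P = U + 5  [with U=2]  = 7
T = 2P + 2H - Q  [with P=7, H=3, Q=0]  = 20

20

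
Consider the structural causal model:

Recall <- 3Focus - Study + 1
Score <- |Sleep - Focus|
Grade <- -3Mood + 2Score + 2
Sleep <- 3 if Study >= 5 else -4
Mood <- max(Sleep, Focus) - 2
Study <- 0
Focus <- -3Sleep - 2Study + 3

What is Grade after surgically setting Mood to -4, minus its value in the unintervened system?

51

Under do(Mood=-4), the mechanism Mood <- max(Sleep, Focus) - 2 is discarded; Mood is fixed at -4.
Sleep = 3 if Study >= 5 else -4  [with Study=0]  = -4
Focus = -3Sleep - 2Study + 3  [with Sleep=-4, Study=0]  = 15
Score = |Sleep - Focus|  [with Sleep=-4, Focus=15]  = 19
Grade = -3Mood + 2Score + 2  [with Mood=-4, Score=19]  = 52
Without intervention: Sleep = 3 if Study >= 5 else -4  [with Study=0]  = -4; Focus = -3Sleep - 2Study + 3  [with Sleep=-4, Study=0]  = 15; Score = |Sleep - Focus|  [with Sleep=-4, Focus=15]  = 19; Mood = max(Sleep, Focus) - 2  [with Sleep=-4, Focus=15]  = 13; Grade = -3Mood + 2Score + 2  [with Mood=13, Score=19]  = 1.
Change = 52 − 1 = 51.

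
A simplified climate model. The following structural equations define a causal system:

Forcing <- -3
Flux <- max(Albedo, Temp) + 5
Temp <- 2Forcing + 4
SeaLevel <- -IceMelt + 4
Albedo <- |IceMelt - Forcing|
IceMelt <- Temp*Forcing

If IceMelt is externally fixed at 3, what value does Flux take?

The intervention breaks the incoming arrows to IceMelt: IceMelt <- Temp*Forcing no longer applies, and IceMelt = 3.
Temp = 2Forcing + 4  [with Forcing=-3]  = -2
Albedo = |IceMelt - Forcing|  [with IceMelt=3, Forcing=-3]  = 6
Flux = max(Albedo, Temp) + 5  [with Albedo=6, Temp=-2]  = 11

11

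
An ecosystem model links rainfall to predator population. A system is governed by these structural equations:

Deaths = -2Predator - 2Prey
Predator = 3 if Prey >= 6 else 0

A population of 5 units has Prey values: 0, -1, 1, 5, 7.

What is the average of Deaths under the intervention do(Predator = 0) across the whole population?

-4.8

Under do(Predator=0), Predator's equation is replaced by Predator=0 for every unit. Per-unit Deaths: 0, 2, -2, -10, -14. Mean = -4.8.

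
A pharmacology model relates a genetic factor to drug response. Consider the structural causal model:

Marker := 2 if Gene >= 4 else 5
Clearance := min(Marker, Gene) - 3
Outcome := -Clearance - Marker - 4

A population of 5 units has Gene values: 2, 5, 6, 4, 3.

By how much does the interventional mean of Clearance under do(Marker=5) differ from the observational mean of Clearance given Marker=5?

Every unit gets Marker=5 under the intervention. Clearance values become -1, 2, 2, 1, 0; E[Clearance|do(Marker=5)] = 0.8.
Observing Marker=5 restricts to units where Marker's equation naturally yields 5: Gene ∈ {2, 3}. In that subpopulation Clearance = -1, 0, mean -0.5.
Difference = 0.8 − (-0.5) = 1.3.

1.3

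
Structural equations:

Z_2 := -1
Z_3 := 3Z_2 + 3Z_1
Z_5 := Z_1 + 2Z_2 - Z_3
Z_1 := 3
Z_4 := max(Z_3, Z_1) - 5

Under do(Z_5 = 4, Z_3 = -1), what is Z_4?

Under do(Z_5 = 4, Z_3 = -1), each intervened variable's structural equation is replaced by its fixed value.
Z_4 = max(Z_3, Z_1) - 5  [with Z_3=-1, Z_1=3]  = -2

-2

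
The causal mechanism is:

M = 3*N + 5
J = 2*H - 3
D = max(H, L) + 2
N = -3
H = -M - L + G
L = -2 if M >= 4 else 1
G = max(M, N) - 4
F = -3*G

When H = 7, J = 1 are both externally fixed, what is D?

9

The joint intervention fixes H = 7, J = 1, removing each variable's own equation.
M = 3*N + 5  [with N=-3]  = -4
L = -2 if M >= 4 else 1  [with M=-4]  = 1
D = max(H, L) + 2  [with H=7, L=1]  = 9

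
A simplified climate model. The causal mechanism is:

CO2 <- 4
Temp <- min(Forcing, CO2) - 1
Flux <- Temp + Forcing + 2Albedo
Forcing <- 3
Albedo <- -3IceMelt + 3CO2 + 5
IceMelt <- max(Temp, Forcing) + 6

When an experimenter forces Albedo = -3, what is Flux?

-1

The intervention breaks the incoming arrows to Albedo: Albedo <- -3IceMelt + 3CO2 + 5 no longer applies, and Albedo = -3.
Temp = min(Forcing, CO2) - 1  [with Forcing=3, CO2=4]  = 2
Flux = Temp + Forcing + 2Albedo  [with Temp=2, Forcing=3, Albedo=-3]  = -1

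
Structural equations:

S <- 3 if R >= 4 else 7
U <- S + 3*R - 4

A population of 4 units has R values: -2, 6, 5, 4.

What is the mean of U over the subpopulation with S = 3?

14

Conditioning on S=3 selects the 3 unit(s) with R ∈ {6, 5, 4}. Their U values: 17, 14, 11. Mean = 14.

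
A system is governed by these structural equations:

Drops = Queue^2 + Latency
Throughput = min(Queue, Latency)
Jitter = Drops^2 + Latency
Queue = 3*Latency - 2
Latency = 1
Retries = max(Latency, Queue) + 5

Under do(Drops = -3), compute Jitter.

do(Drops=-3) replaces the equation Drops = Queue^2 + Latency with the constant Drops = -3.
Jitter = Drops^2 + Latency  [with Drops=-3, Latency=1]  = 10

10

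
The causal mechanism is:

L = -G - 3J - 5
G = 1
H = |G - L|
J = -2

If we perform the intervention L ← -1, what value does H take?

The intervention breaks the incoming arrows to L: L = -G - 3J - 5 no longer applies, and L = -1.
H = |G - L|  [with G=1, L=-1]  = 2

2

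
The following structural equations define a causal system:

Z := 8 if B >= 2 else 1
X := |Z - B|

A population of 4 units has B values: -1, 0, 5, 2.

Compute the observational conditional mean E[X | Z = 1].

1.5

E[X|Z=1] averages over only the 2 units with Z=1 (B = -1, 0): X = 2, 1, mean 1.5.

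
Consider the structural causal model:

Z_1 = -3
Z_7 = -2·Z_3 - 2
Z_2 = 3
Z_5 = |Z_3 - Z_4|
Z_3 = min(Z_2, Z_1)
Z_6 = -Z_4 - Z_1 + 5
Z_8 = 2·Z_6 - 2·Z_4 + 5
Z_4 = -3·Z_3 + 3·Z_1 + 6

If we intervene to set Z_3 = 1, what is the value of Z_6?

The intervention breaks the incoming arrows to Z_3: Z_3 = min(Z_2, Z_1) no longer applies, and Z_3 = 1.
Z_4 = -3·Z_3 + 3·Z_1 + 6  [with Z_3=1, Z_1=-3]  = -6
Z_6 = -Z_4 - Z_1 + 5  [with Z_4=-6, Z_1=-3]  = 14

14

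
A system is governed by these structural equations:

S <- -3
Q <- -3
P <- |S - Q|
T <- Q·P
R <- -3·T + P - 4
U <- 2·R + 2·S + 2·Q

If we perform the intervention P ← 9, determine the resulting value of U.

The intervention breaks the incoming arrows to P: P <- |S - Q| no longer applies, and P = 9.
T = Q·P  [with Q=-3, P=9]  = -27
R = -3·T + P - 4  [with T=-27, P=9]  = 86
U = 2·R + 2·S + 2·Q  [with R=86, S=-3, Q=-3]  = 160

160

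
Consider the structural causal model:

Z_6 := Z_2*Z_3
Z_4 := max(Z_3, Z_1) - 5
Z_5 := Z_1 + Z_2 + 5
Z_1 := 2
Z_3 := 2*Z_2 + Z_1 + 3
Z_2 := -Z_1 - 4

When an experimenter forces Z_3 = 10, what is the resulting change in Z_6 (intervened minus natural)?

-102

The intervention breaks the incoming arrows to Z_3: Z_3 := 2*Z_2 + Z_1 + 3 no longer applies, and Z_3 = 10.
Z_2 = -Z_1 - 4  [with Z_1=2]  = -6
Z_6 = Z_2*Z_3  [with Z_2=-6, Z_3=10]  = -60
Without intervention: Z_2 = -Z_1 - 4  [with Z_1=2]  = -6; Z_3 = 2*Z_2 + Z_1 + 3  [with Z_2=-6, Z_1=2]  = -7; Z_6 = Z_2*Z_3  [with Z_2=-6, Z_3=-7]  = 42.
Change = -60 − 42 = -102.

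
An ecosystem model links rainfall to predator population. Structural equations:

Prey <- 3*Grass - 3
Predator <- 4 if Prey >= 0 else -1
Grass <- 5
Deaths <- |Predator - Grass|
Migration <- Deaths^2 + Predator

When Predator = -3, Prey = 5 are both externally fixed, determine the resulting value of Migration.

61

Setting Predator = -3, Prey = 5 by intervention discards those variables' equations.
Deaths = |Predator - Grass|  [with Predator=-3, Grass=5]  = 8
Migration = Deaths^2 + Predator  [with Deaths=8, Predator=-3]  = 61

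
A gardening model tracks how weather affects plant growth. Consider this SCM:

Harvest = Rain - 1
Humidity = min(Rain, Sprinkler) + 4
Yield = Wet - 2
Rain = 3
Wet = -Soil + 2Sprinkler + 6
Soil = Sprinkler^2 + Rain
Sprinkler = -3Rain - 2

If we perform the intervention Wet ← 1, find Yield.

Under do(Wet=1), the mechanism Wet = -Soil + 2Sprinkler + 6 is discarded; Wet is fixed at 1.
Yield = Wet - 2  [with Wet=1]  = -1

-1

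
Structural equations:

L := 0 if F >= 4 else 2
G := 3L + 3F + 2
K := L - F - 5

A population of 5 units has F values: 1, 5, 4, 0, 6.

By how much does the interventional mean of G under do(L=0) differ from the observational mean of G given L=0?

-5.4

do(L=0) breaks L's dependence on F. With L=0 fixed, G across the units is 5, 17, 14, 2, 20, mean 11.6.
Conditioning on L=0 selects the 3 unit(s) with F ∈ {5, 4, 6}. Their G values: 17, 14, 20. Mean = 17.
Difference = 11.6 − 17 = -5.4.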